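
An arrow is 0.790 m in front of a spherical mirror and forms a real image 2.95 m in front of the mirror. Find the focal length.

f = 0.623 m (concave)

Real image ⇒ d_i = +2.95 m.
1/f = 1/d_o + 1/d_i = 1/(0.790) + 1/(2.95) = 1.605, so f = 0.623 m.
Since f is positive, the spherical mirror is concave.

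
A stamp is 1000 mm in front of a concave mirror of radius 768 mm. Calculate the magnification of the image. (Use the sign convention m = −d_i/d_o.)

f = R/2 = 768/2 = 384.0 mm.
1/d_i = 1/f − 1/d_o = 1/(384.0) − 1/(1000) = 0.001604, so d_i = 623.4 mm.
m = −d_i/d_o = −(623.4)/(1000) = -0.623.
The image is real, inverted and reduced, in front of the mirror.

m = -0.623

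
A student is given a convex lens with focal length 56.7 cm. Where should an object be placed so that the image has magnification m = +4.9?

m = −d_i/d_o ⇒ d_i = −m·d_o.
1/f = 1/d_o + 1/d_i = 1/d_o − 1/(m·d_o) = (1 − 1/m)/d_o, so d_o = f(1 − 1/m) = (56.70)(1 − 1/(+4.9)) = 45.1 cm.

45.1 cm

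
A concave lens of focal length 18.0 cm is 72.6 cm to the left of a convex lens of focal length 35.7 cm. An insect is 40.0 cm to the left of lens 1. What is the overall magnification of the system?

m = -0.225

f₁ = −18.0 cm (diverging).
Lens 1: 1/d_i1 = 1/(-18.0) − 1/(40.0) = -0.08056, so d_i1 = -12.41 cm; m₁ = −d_i1/d_o1 = +0.3103.
d_o2 = 72.6 − (-12.41) = 85.01 cm.
Lens 2: 1/d_i2 = 1/(35.7) − 1/(85.01) = 0.01625, so d_i2 = 61.55 cm; m₂ = −d_i2/d_o2 = -0.7240.
m = m₁·m₂ = (+0.3103)(-0.7240) = -0.225.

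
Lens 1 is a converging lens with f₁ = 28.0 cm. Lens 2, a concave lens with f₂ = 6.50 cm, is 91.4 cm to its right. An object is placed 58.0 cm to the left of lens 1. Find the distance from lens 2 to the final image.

Lens 1: 1/d_i1 = 1/f₁ − 1/d_o1 = 1/(28.0) − 1/(58.0) = 0.01847, so d_i1 = 54.13 cm.
The intermediate image is 54.13 cm to the right of lens 1, which is 91.4 − (54.13) = 37.27 cm to the left of lens 2, so d_o2 = +37.27 cm.
Lens 2 is diverging, so f₂ = −6.50 cm.
Lens 2: 1/d_i2 = 1/f₂ − 1/d_o2 = 1/(-6.50) − 1/(37.27) = -0.1807, so d_i2 = -5.53 cm.
The final image is virtual, 5.53 cm to the left of lens 2 (overall magnification ≈ -0.14).

5.53 cm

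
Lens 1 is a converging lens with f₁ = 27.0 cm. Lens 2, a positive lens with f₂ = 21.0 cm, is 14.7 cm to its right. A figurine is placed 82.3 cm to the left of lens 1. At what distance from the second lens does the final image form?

Lens 1: 1/d_i1 = 1/f₁ − 1/d_o1 = 1/(27.0) − 1/(82.3) = 0.02489, so d_i1 = 40.18 cm.
The intermediate image is 40.18 cm to the right of lens 1, which lies 25.48 cm to the right of lens 2 — a virtual object — so d_o2 = −25.48 cm.
Lens 2: 1/d_i2 = 1/f₂ − 1/d_o2 = 1/(21.0) − 1/(-25.48) = 0.08687, so d_i2 = 11.5 cm.
The final image is real, 11.5 cm to the right of lens 2 (overall magnification ≈ -0.22).

11.5 cm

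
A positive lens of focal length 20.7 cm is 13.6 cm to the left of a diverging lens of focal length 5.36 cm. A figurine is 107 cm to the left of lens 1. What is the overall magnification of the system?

m = +0.192

Lens 1: 1/d_i1 = 1/(20.7) − 1/(107) = 0.03896, so d_i1 = 25.67 cm; m₁ = −d_i1/d_o1 = -0.2399.
d_o2 = 13.6 − (25.67) = -12.07 cm (virtual object).
f₂ = −5.36 cm (diverging).
Lens 2: 1/d_i2 = 1/(-5.36) − 1/(-12.07) = -0.1037, so d_i2 = -9.642 cm; m₂ = −d_i2/d_o2 = -0.7988.
m = m₁·m₂ = (-0.2399)(-0.7988) = +0.192.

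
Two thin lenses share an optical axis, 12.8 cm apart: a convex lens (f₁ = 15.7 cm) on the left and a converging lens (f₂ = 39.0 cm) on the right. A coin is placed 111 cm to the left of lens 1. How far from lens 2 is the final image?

4.81 cm

Lens 1: 1/d_i1 = 1/f₁ − 1/d_o1 = 1/(15.7) − 1/(111) = 0.05469, so d_i1 = 18.29 cm.
The intermediate image is 18.29 cm to the right of lens 1, which lies 5.490 cm to the right of lens 2 — a virtual object — so d_o2 = −5.490 cm.
Lens 2: 1/d_i2 = 1/f₂ − 1/d_o2 = 1/(39.0) − 1/(-5.490) = 0.2078, so d_i2 = 4.81 cm.
The final image is real, 4.81 cm to the right of lens 2 (overall magnification ≈ -0.14).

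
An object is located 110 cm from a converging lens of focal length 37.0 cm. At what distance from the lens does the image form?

55.8 cm

Thin-lens equation: 1/s_i = 1/f − 1/s_o = 1/(37.00) − 1/(110) = 0.02703 − 0.009091 = 0.01794, so s_i = 55.8 cm.
The image is real, inverted and reduced, on the far side of the lens.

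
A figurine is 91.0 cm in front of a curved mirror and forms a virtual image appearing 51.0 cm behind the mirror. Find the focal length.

f = -116 cm (convex)

Virtual image ⇒ d_i = −51.0 cm.
1/f = 1/d_o + 1/d_i = 1/(91.0) + 1/(-51.0) = -0.008619, so f = -116 cm.
Since f is negative, the curved mirror is convex.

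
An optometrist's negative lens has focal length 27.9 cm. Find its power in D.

For a negative lens, f = −27.9 cm.
f = -27.9 cm = -0.279 m.
P = 1/f = 1/(-0.279 m) = -3.58 D.

P = -3.58 D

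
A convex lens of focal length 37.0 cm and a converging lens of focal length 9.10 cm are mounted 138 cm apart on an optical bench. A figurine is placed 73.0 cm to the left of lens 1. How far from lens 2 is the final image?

10.6 cm

Lens 1: 1/d_i1 = 1/f₁ − 1/d_o1 = 1/(37.0) − 1/(73.0) = 0.01333, so d_i1 = 75.03 cm.
The intermediate image is 75.03 cm to the right of lens 1, which is 138 − (75.03) = 62.97 cm to the left of lens 2, so d_o2 = +62.97 cm.
Lens 2: 1/d_i2 = 1/f₂ − 1/d_o2 = 1/(9.10) − 1/(62.97) = 0.09401, so d_i2 = 10.6 cm.
The final image is real, 10.6 cm to the right of lens 2 (overall magnification ≈ 0.17).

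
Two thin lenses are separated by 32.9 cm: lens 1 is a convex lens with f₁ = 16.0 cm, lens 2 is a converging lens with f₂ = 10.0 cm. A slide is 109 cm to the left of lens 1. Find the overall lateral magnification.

Lens 1: 1/d_i1 = 1/(16.0) − 1/(109) = 0.05333, so d_i1 = 18.75 cm; m₁ = −d_i1/d_o1 = -0.1720.
d_o2 = 32.9 − (18.75) = 14.15 cm.
Lens 2: 1/d_i2 = 1/(10.0) − 1/(14.15) = 0.02933, so d_i2 = 34.10 cm; m₂ = −d_i2/d_o2 = -2.410.
m = m₁·m₂ = (-0.1720)(-2.410) = +0.415.

m = +0.415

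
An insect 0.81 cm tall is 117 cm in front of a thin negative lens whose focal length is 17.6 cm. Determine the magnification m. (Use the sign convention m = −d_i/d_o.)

For a negative lens, f = -17.6 cm.
1/d_i = 1/f − 1/d_o = 1/(-17.60) − 1/(117) = -0.06537, so d_i = -15.30 cm.
m = −d_i/d_o = −(-15.30)/(117) = +0.131.
The image is virtual, upright and reduced, on the same side as the object.

m = +0.131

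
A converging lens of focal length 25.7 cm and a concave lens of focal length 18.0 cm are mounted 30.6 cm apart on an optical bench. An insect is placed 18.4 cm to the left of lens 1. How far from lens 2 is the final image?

Lens 1: 1/d_i1 = 1/f₁ − 1/d_o1 = 1/(25.7) − 1/(18.4) = -0.01544, so d_i1 = -64.78 cm.
The intermediate image is 64.78 cm to the left of lens 1 (virtual), which is 30.6 − (-64.78) = 95.38 cm to the left of lens 2, so d_o2 = +95.38 cm.
Lens 2 is diverging, so f₂ = −18.0 cm.
Lens 2: 1/d_i2 = 1/f₂ − 1/d_o2 = 1/(-18.0) − 1/(95.38) = -0.06604, so d_i2 = -15.1 cm.
The final image is virtual, 15.1 cm to the left of lens 2 (overall magnification ≈ 0.56).

15.1 cm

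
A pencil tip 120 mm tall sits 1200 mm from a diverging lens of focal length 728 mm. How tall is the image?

For a diverging lens, f = -728 mm.
1/d_i = 1/f − 1/d_o = 1/(-728.0) − 1/(1200) = -0.002207, so d_i = -453.1 mm.
m = −d_i/d_o = +0.3776.
|h_i| = |m|·h_o = 0.3776 × 120 = 45.3 mm. The image is virtual, upright and reduced, on the same side as the object.

45.3 mm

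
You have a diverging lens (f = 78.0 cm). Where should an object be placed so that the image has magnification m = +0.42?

108 cm

For a diverging lens, f = -78.0 cm.
m = −d_i/d_o ⇒ d_i = −m·d_o.
1/f = 1/d_o + 1/d_i = 1/d_o − 1/(m·d_o) = (1 − 1/m)/d_o, so d_o = f(1 − 1/m) = (-78.00)(1 − 1/(+0.42)) = 108 cm.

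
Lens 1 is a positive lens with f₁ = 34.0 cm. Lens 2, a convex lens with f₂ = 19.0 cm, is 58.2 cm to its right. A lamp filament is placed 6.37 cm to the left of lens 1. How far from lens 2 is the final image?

Lens 1: 1/d_i1 = 1/f₁ − 1/d_o1 = 1/(34.0) − 1/(6.37) = -0.1276, so d_i1 = -7.839 cm.
The intermediate image is 7.839 cm to the left of lens 1 (virtual), which is 58.2 − (-7.839) = 66.04 cm to the left of lens 2, so d_o2 = +66.04 cm.
Lens 2: 1/d_i2 = 1/f₂ − 1/d_o2 = 1/(19.0) − 1/(66.04) = 0.03749, so d_i2 = 26.7 cm.
The final image is real, 26.7 cm to the right of lens 2 (overall magnification ≈ -0.50).

26.7 cm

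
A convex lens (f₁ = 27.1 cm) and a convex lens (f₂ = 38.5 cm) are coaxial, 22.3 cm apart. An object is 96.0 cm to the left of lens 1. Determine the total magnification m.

m = -0.281

Lens 1: 1/d_i1 = 1/(27.1) − 1/(96.0) = 0.02648, so d_i1 = 37.76 cm; m₁ = −d_i1/d_o1 = -0.3933.
d_o2 = 22.3 − (37.76) = -15.46 cm (virtual object).
Lens 2: 1/d_i2 = 1/(38.5) − 1/(-15.46) = 0.09066, so d_i2 = 11.03 cm; m₂ = −d_i2/d_o2 = +0.7135.
m = m₁·m₂ = (-0.3933)(+0.7135) = -0.281.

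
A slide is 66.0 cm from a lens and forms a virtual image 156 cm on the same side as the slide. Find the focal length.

Virtual image ⇒ d_i = −156 cm.
1/f = 1/d_o + 1/d_i = 1/(66.0) + 1/(-156) = 0.008741, so f = 114 cm.
Since f is positive, the lens is converging.

f = 114 cm (converging)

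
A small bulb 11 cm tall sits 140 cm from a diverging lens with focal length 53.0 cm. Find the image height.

3.02 cm

For a diverging lens, f = -53.0 cm.
1/d_i = 1/f − 1/d_o = 1/(-53.00) − 1/(140) = -0.02601, so d_i = -38.45 cm.
m = −d_i/d_o = +0.2746.
|h_i| = |m|·h_o = 0.2746 × 11 = 3.02 cm. The image is virtual, upright and reduced, on the same side as the object.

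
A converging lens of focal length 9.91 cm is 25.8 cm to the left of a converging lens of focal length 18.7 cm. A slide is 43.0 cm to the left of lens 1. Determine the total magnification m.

Lens 1: 1/d_i1 = 1/(9.91) − 1/(43.0) = 0.07765, so d_i1 = 12.88 cm; m₁ = −d_i1/d_o1 = -0.2995.
d_o2 = 25.8 − (12.88) = 12.92 cm.
Lens 2: 1/d_i2 = 1/(18.7) − 1/(12.92) = -0.02392, so d_i2 = -41.80 cm; m₂ = −d_i2/d_o2 = +3.235.
m = m₁·m₂ = (-0.2995)(+3.235) = -0.969.

m = -0.969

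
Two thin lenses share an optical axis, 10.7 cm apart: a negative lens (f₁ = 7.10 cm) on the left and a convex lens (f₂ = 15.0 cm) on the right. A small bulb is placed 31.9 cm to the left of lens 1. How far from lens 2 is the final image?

164 cm

Lens 1 is diverging, so f₁ = −7.10 cm.
Lens 1: 1/d_i1 = 1/f₁ − 1/d_o1 = 1/(-7.10) − 1/(31.9) = -0.1722, so d_i1 = -5.807 cm.
The intermediate image is 5.807 cm to the left of lens 1 (virtual), which is 10.7 − (-5.807) = 16.51 cm to the left of lens 2, so d_o2 = +16.51 cm.
Lens 2: 1/d_i2 = 1/f₂ − 1/d_o2 = 1/(15.0) − 1/(16.51) = 0.006097, so d_i2 = 164 cm.
The final image is real, 164 cm to the right of lens 2 (overall magnification ≈ -1.8).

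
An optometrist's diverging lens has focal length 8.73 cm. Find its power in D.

For a diverging lens, f = −8.73 cm.
f = -8.73 cm = -0.0873 m.
P = 1/f = 1/(-0.0873 m) = -11.5 D.

P = -11.5 D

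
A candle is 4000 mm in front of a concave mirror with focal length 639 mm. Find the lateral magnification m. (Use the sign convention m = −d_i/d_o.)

m = -0.190

1/d_i = 1/f − 1/d_o = 1/(639.0) − 1/(4000) = 0.001315, so d_i = 760.5 mm.
m = −d_i/d_o = −(760.5)/(4000) = -0.190.
The image is real, inverted and reduced, in front of the mirror.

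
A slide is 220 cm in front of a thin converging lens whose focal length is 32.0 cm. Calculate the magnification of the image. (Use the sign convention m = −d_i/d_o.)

1/d_i = 1/f − 1/d_o = 1/(32.00) − 1/(220) = 0.02670, so d_i = 37.45 cm.
m = −d_i/d_o = −(37.45)/(220) = -0.170.
The image is real, inverted and reduced, on the far side of the lens.

m = -0.170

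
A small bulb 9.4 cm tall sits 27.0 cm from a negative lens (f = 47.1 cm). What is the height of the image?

5.97 cm

For a negative lens, f = -47.1 cm.
1/d_i = 1/f − 1/d_o = 1/(-47.10) − 1/(27.0) = -0.05827, so d_i = -17.16 cm.
m = −d_i/d_o = +0.6356.
|h_i| = |m|·h_o = 0.6356 × 9.4 = 5.97 cm. The image is virtual, upright and reduced, on the same side as the object.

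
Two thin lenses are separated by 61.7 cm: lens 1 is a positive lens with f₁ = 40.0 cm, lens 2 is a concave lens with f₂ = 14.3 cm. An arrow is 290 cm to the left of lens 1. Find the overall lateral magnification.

Lens 1: 1/d_i1 = 1/(40.0) − 1/(290) = 0.02155, so d_i1 = 46.40 cm; m₁ = −d_i1/d_o1 = -0.1600.
d_o2 = 61.7 − (46.40) = 15.30 cm.
f₂ = −14.3 cm (diverging).
Lens 2: 1/d_i2 = 1/(-14.3) − 1/(15.30) = -0.1353, so d_i2 = -7.392 cm; m₂ = −d_i2/d_o2 = +0.4831.
m = m₁·m₂ = (-0.1600)(+0.4831) = -0.0773.

m = -0.0773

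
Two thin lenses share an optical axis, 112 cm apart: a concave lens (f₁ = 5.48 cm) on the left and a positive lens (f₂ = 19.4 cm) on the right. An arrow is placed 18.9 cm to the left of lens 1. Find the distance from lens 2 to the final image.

Lens 1 is diverging, so f₁ = −5.48 cm.
Lens 1: 1/d_i1 = 1/f₁ − 1/d_o1 = 1/(-5.48) − 1/(18.9) = -0.2354, so d_i1 = -4.248 cm.
The intermediate image is 4.248 cm to the left of lens 1 (virtual), which is 112 − (-4.248) = 116.2 cm to the left of lens 2, so d_o2 = +116.2 cm.
Lens 2: 1/d_i2 = 1/f₂ − 1/d_o2 = 1/(19.4) − 1/(116.2) = 0.04294, so d_i2 = 23.3 cm.
The final image is real, 23.3 cm to the right of lens 2 (overall magnification ≈ -0.045).

23.3 cm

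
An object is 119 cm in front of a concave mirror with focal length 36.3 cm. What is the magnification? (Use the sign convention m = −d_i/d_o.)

1/d_i = 1/f − 1/d_o = 1/(36.30) − 1/(119) = 0.01914, so d_i = 52.23 cm.
m = −d_i/d_o = −(52.23)/(119) = -0.439.
The image is real, inverted and reduced, in front of the mirror.

m = -0.439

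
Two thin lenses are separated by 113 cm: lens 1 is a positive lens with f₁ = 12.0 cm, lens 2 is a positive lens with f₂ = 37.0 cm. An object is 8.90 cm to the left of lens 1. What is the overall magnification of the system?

m = -1.30

Lens 1: 1/d_i1 = 1/(12.0) − 1/(8.90) = -0.02903, so d_i1 = -34.45 cm; m₁ = −d_i1/d_o1 = +3.871.
d_o2 = 113 − (-34.45) = 147.4 cm.
Lens 2: 1/d_i2 = 1/(37.0) − 1/(147.4) = 0.02024, so d_i2 = 49.40 cm; m₂ = −d_i2/d_o2 = -0.3351.
m = m₁·m₂ = (+3.871)(-0.3351) = -1.30.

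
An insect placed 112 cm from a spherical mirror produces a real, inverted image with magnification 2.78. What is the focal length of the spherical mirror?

f = 82.4 cm (concave)

m = −d_i/d_o ⇒ d_i = −m·d_o = −(-2.78)·(112) = 311.4 cm.
1/f = 1/d_o + 1/d_i = 1/(112) + 1/(311.4) = 0.01214, so f = 82.4 cm.
Since f is positive, the spherical mirror is concave.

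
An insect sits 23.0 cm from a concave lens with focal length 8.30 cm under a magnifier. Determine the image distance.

6.10 cm

For a concave lens, f = -8.30 cm.
Lens equation: 1/v = 1/f − 1/u = 1/(-8.300) − 1/(23.0) = -0.1205 − 0.04348 = -0.1640, so v = -6.10 cm.
The image is virtual, upright and reduced, on the same side as the object.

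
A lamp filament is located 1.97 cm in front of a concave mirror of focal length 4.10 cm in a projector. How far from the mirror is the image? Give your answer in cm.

3.79 cm

Mirror equation: 1/s_i = 1/f − 1/s_o = 1/(4.100) − 1/(1.97) = 0.2439 − 0.5076 = -0.2637, so s_i = -3.79 cm.
The image is virtual, upright and enlarged, behind the mirror.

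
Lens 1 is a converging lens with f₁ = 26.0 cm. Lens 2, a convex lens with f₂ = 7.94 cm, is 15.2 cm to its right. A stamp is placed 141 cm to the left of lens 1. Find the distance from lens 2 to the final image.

5.38 cm

Lens 1: 1/d_i1 = 1/f₁ − 1/d_o1 = 1/(26.0) − 1/(141) = 0.03137, so d_i1 = 31.88 cm.
The intermediate image is 31.88 cm to the right of lens 1, which lies 16.68 cm to the right of lens 2 — a virtual object — so d_o2 = −16.68 cm.
Lens 2: 1/d_i2 = 1/f₂ − 1/d_o2 = 1/(7.94) − 1/(-16.68) = 0.1859, so d_i2 = 5.38 cm.
The final image is real, 5.38 cm to the right of lens 2 (overall magnification ≈ -0.073).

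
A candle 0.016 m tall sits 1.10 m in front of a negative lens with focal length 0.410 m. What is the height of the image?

0.00434 m

For a negative lens, f = -0.410 m.
1/d_i = 1/f − 1/d_o = 1/(-0.4100) − 1/(1.10) = -3.348, so d_i = -0.2987 m.
m = −d_i/d_o = +0.2715.
|h_i| = |m|·h_o = 0.2715 × 0.016 = 0.00434 m. The image is virtual, upright and reduced, on the same side as the object.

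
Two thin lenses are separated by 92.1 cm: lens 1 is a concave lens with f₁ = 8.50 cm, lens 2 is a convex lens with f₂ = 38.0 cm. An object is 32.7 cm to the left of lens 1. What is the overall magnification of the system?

f₁ = −8.50 cm (diverging).
Lens 1: 1/d_i1 = 1/(-8.50) − 1/(32.7) = -0.1482, so d_i1 = -6.746 cm; m₁ = −d_i1/d_o1 = +0.2063.
d_o2 = 92.1 − (-6.746) = 98.85 cm.
Lens 2: 1/d_i2 = 1/(38.0) − 1/(98.85) = 0.01620, so d_i2 = 61.73 cm; m₂ = −d_i2/d_o2 = -0.6245.
m = m₁·m₂ = (+0.2063)(-0.6245) = -0.129.

m = -0.129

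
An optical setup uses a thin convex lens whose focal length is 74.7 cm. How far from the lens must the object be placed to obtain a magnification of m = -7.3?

84.9 cm

m = −d_i/d_o ⇒ d_i = −m·d_o.
1/f = 1/d_o + 1/d_i = 1/d_o − 1/(m·d_o) = (1 − 1/m)/d_o, so d_o = f(1 − 1/m) = (74.70)(1 − 1/(-7.3)) = 84.9 cm.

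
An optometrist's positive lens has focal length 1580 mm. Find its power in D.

f = 158 cm = 1.58 m.
P = 1/f = 1/(1.58 m) = +0.633 D.

P = +0.633 D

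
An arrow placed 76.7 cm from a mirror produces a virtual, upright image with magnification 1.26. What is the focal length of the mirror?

m = −d_i/d_o ⇒ d_i = −m·d_o = −(+1.26)·(76.7) = -96.64 cm.
1/f = 1/d_o + 1/d_i = 1/(76.7) + 1/(-96.64) = 0.002690, so f = 372 cm.
Since f is positive, the mirror is concave.

f = 372 cm (concave)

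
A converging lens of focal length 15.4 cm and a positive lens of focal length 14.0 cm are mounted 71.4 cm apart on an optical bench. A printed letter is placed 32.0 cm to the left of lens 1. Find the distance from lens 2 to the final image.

21.1 cm

Lens 1: 1/d_i1 = 1/f₁ − 1/d_o1 = 1/(15.4) − 1/(32.0) = 0.03369, so d_i1 = 29.69 cm.
The intermediate image is 29.69 cm to the right of lens 1, which is 71.4 − (29.69) = 41.71 cm to the left of lens 2, so d_o2 = +41.71 cm.
Lens 2: 1/d_i2 = 1/f₂ − 1/d_o2 = 1/(14.0) − 1/(41.71) = 0.04745, so d_i2 = 21.1 cm.
The final image is real, 21.1 cm to the right of lens 2 (overall magnification ≈ 0.47).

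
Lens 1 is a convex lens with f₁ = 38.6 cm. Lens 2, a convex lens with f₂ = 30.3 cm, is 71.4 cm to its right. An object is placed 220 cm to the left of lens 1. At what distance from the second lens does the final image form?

130 cm

Lens 1: 1/d_i1 = 1/f₁ − 1/d_o1 = 1/(38.6) − 1/(220) = 0.02136, so d_i1 = 46.81 cm.
The intermediate image is 46.81 cm to the right of lens 1, which is 71.4 − (46.81) = 24.59 cm to the left of lens 2, so d_o2 = +24.59 cm.
Lens 2: 1/d_i2 = 1/f₂ − 1/d_o2 = 1/(30.3) − 1/(24.59) = -0.007664, so d_i2 = -130 cm.
The final image is virtual, 130 cm to the left of lens 2 (overall magnification ≈ -1.1).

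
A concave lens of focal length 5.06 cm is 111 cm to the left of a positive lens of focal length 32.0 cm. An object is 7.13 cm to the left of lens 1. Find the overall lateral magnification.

m = -0.162

f₁ = −5.06 cm (diverging).
Lens 1: 1/d_i1 = 1/(-5.06) − 1/(7.13) = -0.3379, so d_i1 = -2.960 cm; m₁ = −d_i1/d_o1 = +0.4151.
d_o2 = 111 − (-2.960) = 114.0 cm.
Lens 2: 1/d_i2 = 1/(32.0) − 1/(114.0) = 0.02248, so d_i2 = 44.49 cm; m₂ = −d_i2/d_o2 = -0.3902.
m = m₁·m₂ = (+0.4151)(-0.3902) = -0.162.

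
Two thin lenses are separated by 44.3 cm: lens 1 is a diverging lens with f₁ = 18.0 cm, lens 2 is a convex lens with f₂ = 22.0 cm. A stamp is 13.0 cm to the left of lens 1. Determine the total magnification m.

f₁ = −18.0 cm (diverging).
Lens 1: 1/d_i1 = 1/(-18.0) − 1/(13.0) = -0.1325, so d_i1 = -7.548 cm; m₁ = −d_i1/d_o1 = +0.5806.
d_o2 = 44.3 − (-7.548) = 51.85 cm.
Lens 2: 1/d_i2 = 1/(22.0) − 1/(51.85) = 0.02617, so d_i2 = 38.21 cm; m₂ = −d_i2/d_o2 = -0.7370.
m = m₁·m₂ = (+0.5806)(-0.7370) = -0.428.

m = -0.428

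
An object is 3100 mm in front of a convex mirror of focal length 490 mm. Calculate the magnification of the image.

m = +0.136

For a convex mirror, f = -490 mm.
1/d_i = 1/f − 1/d_o = 1/(-490.0) − 1/(3100) = -0.002363, so d_i = -423.1 mm.
m = −d_i/d_o = −(-423.1)/(3100) = +0.136.
The image is virtual, upright and reduced, behind the mirror.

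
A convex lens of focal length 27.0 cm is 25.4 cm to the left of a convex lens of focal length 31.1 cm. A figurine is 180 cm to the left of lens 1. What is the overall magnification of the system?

m = -0.146

Lens 1: 1/d_i1 = 1/(27.0) − 1/(180) = 0.03148, so d_i1 = 31.76 cm; m₁ = −d_i1/d_o1 = -0.1764.
d_o2 = 25.4 − (31.76) = -6.360 cm (virtual object).
Lens 2: 1/d_i2 = 1/(31.1) − 1/(-6.360) = 0.1894, so d_i2 = 5.280 cm; m₂ = −d_i2/d_o2 = +0.8302.
m = m₁·m₂ = (-0.1764)(+0.8302) = -0.146.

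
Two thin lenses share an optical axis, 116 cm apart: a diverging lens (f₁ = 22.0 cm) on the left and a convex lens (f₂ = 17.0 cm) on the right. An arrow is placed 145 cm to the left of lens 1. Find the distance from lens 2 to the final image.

Lens 1 is diverging, so f₁ = −22.0 cm.
Lens 1: 1/d_i1 = 1/f₁ − 1/d_o1 = 1/(-22.0) − 1/(145) = -0.05235, so d_i1 = -19.10 cm.
The intermediate image is 19.10 cm to the left of lens 1 (virtual), which is 116 − (-19.10) = 135.1 cm to the left of lens 2, so d_o2 = +135.1 cm.
Lens 2: 1/d_i2 = 1/f₂ − 1/d_o2 = 1/(17.0) − 1/(135.1) = 0.05142, so d_i2 = 19.4 cm.
The final image is real, 19.4 cm to the right of lens 2 (overall magnification ≈ -0.019).

19.4 cm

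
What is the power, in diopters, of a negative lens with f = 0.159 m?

For a negative lens, f = −0.159 m.
P = 1/f = 1/(-0.159 m) = -6.29 D.

P = -6.29 D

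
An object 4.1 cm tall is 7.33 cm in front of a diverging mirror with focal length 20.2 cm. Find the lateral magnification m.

m = +0.734

For a diverging mirror, f = -20.2 cm.
1/d_i = 1/f − 1/d_o = 1/(-20.20) − 1/(7.33) = -0.1859, so d_i = -5.378 cm.
m = −d_i/d_o = −(-5.378)/(7.33) = +0.734.
The image is virtual, upright and reduced, behind the mirror.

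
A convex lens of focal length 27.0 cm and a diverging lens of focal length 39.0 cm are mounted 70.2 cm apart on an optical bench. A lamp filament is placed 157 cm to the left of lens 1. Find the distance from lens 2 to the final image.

19.1 cm

Lens 1: 1/d_i1 = 1/f₁ − 1/d_o1 = 1/(27.0) − 1/(157) = 0.03067, so d_i1 = 32.61 cm.
The intermediate image is 32.61 cm to the right of lens 1, which is 70.2 − (32.61) = 37.59 cm to the left of lens 2, so d_o2 = +37.59 cm.
Lens 2 is diverging, so f₂ = −39.0 cm.
Lens 2: 1/d_i2 = 1/f₂ − 1/d_o2 = 1/(-39.0) − 1/(37.59) = -0.05224, so d_i2 = -19.1 cm.
The final image is virtual, 19.1 cm to the left of lens 2 (overall magnification ≈ -0.11).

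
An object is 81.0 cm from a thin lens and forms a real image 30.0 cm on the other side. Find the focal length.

Real image ⇒ d_i = +30.0 cm.
1/f = 1/d_o + 1/d_i = 1/(81.0) + 1/(30.0) = 0.04568, so f = 21.9 cm.
Since f is positive, the thin lens is converging.

f = 21.9 cm (converging)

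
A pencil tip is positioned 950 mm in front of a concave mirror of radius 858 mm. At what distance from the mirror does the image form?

782 mm

f = R/2 = 858/2 = 429.0 mm.
Mirror equation: 1/v = 1/f − 1/u = 1/(429.0) − 1/(950) = 0.002331 − 0.001053 = 0.001278, so v = 782 mm.
The image is real, inverted and reduced, in front of the mirror.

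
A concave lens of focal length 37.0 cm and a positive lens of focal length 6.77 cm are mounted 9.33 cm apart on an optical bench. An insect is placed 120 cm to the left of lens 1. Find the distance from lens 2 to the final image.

8.26 cm

Lens 1 is diverging, so f₁ = −37.0 cm.
Lens 1: 1/d_i1 = 1/f₁ − 1/d_o1 = 1/(-37.0) − 1/(120) = -0.03536, so d_i1 = -28.28 cm.
The intermediate image is 28.28 cm to the left of lens 1 (virtual), which is 9.33 − (-28.28) = 37.61 cm to the left of lens 2, so d_o2 = +37.61 cm.
Lens 2: 1/d_i2 = 1/f₂ − 1/d_o2 = 1/(6.77) − 1/(37.61) = 0.1211, so d_i2 = 8.26 cm.
The final image is real, 8.26 cm to the right of lens 2 (overall magnification ≈ -0.052).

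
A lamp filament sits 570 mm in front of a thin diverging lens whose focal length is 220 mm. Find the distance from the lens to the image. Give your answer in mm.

For a diverging lens, f = -220 mm.
Lens equation: 1/v = 1/f − 1/u = 1/(-220.0) − 1/(570) = -0.004545 − 0.001754 = -0.006300, so v = -159 mm.
The image is virtual, upright and reduced, on the same side as the object.

159 mm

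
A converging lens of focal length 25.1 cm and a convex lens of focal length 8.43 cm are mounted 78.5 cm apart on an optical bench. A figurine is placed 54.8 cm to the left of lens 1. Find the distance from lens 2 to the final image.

11.4 cm

Lens 1: 1/d_i1 = 1/f₁ − 1/d_o1 = 1/(25.1) − 1/(54.8) = 0.02159, so d_i1 = 46.31 cm.
The intermediate image is 46.31 cm to the right of lens 1, which is 78.5 − (46.31) = 32.19 cm to the left of lens 2, so d_o2 = +32.19 cm.
Lens 2: 1/d_i2 = 1/f₂ − 1/d_o2 = 1/(8.43) − 1/(32.19) = 0.08756, so d_i2 = 11.4 cm.
The final image is real, 11.4 cm to the right of lens 2 (overall magnification ≈ 0.30).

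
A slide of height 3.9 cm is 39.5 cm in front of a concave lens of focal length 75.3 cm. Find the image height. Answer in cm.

For a concave lens, f = -75.3 cm.
1/d_i = 1/f − 1/d_o = 1/(-75.30) − 1/(39.5) = -0.03860, so d_i = -25.91 cm.
m = −d_i/d_o = +0.6559.
|h_i| = |m|·h_o = 0.6559 × 3.9 = 2.56 cm. The image is virtual, upright and reduced, on the same side as the object.

2.56 cm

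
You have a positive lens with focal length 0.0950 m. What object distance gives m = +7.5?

0.0823 m

m = −d_i/d_o ⇒ d_i = −m·d_o.
1/f = 1/d_o + 1/d_i = 1/d_o − 1/(m·d_o) = (1 − 1/m)/d_o, so d_o = f(1 − 1/m) = (0.09500)(1 − 1/(+7.5)) = 0.0823 m.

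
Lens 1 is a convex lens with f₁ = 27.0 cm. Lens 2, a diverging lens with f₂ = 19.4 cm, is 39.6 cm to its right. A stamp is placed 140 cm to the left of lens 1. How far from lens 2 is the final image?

Lens 1: 1/d_i1 = 1/f₁ − 1/d_o1 = 1/(27.0) − 1/(140) = 0.02989, so d_i1 = 33.45 cm.
The intermediate image is 33.45 cm to the right of lens 1, which is 39.6 − (33.45) = 6.150 cm to the left of lens 2, so d_o2 = +6.150 cm.
Lens 2 is diverging, so f₂ = −19.4 cm.
Lens 2: 1/d_i2 = 1/f₂ − 1/d_o2 = 1/(-19.4) − 1/(6.150) = -0.2141, so d_i2 = -4.67 cm.
The final image is virtual, 4.67 cm to the left of lens 2 (overall magnification ≈ -0.18).

4.67 cm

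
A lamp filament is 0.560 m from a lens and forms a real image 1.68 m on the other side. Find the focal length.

Real image ⇒ d_i = +1.68 m.
1/f = 1/d_o + 1/d_i = 1/(0.560) + 1/(1.68) = 2.381, so f = 0.420 m.
Since f is positive, the lens is converging.

f = 0.420 m (converging)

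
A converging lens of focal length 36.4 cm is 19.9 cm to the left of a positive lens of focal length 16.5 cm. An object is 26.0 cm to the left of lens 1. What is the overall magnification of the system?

Lens 1: 1/d_i1 = 1/(36.4) − 1/(26.0) = -0.01099, so d_i1 = -91.00 cm; m₁ = −d_i1/d_o1 = +3.500.
d_o2 = 19.9 − (-91.00) = 110.9 cm.
Lens 2: 1/d_i2 = 1/(16.5) − 1/(110.9) = 0.05159, so d_i2 = 19.38 cm; m₂ = −d_i2/d_o2 = -0.1748.
m = m₁·m₂ = (+3.500)(-0.1748) = -0.612.

m = -0.612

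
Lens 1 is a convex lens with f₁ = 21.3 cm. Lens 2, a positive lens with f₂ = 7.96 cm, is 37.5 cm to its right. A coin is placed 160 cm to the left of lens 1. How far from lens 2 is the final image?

Lens 1: 1/d_i1 = 1/f₁ − 1/d_o1 = 1/(21.3) − 1/(160) = 0.04070, so d_i1 = 24.57 cm.
The intermediate image is 24.57 cm to the right of lens 1, which is 37.5 − (24.57) = 12.93 cm to the left of lens 2, so d_o2 = +12.93 cm.
Lens 2: 1/d_i2 = 1/f₂ − 1/d_o2 = 1/(7.96) − 1/(12.93) = 0.04829, so d_i2 = 20.7 cm.
The final image is real, 20.7 cm to the right of lens 2 (overall magnification ≈ 0.25).

20.7 cm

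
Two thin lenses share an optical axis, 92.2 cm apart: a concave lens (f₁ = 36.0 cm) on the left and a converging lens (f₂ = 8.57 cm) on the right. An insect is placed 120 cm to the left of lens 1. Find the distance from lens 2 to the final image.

Lens 1 is diverging, so f₁ = −36.0 cm.
Lens 1: 1/d_i1 = 1/f₁ − 1/d_o1 = 1/(-36.0) − 1/(120) = -0.03611, so d_i1 = -27.69 cm.
The intermediate image is 27.69 cm to the left of lens 1 (virtual), which is 92.2 − (-27.69) = 119.9 cm to the left of lens 2, so d_o2 = +119.9 cm.
Lens 2: 1/d_i2 = 1/f₂ − 1/d_o2 = 1/(8.57) − 1/(119.9) = 0.1083, so d_i2 = 9.23 cm.
The final image is real, 9.23 cm to the right of lens 2 (overall magnification ≈ -0.018).

9.23 cm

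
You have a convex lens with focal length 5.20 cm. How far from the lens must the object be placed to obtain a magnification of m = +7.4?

m = −d_i/d_o ⇒ d_i = −m·d_o.
1/f = 1/d_o + 1/d_i = 1/d_o − 1/(m·d_o) = (1 − 1/m)/d_o, so d_o = f(1 − 1/m) = (5.200)(1 − 1/(+7.4)) = 4.50 cm.

4.50 cm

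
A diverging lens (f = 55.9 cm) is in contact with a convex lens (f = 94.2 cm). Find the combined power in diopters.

P₁ = 1/f₁ = 1/(-0.559 m) = -1.789 D; P₂ = 1/f₂ = 1/(0.942 m) = +1.062 D.
For thin lenses in contact, P = P₁ + P₂ = (-1.789) + (+1.062) = -0.727 D.

P = -0.727 D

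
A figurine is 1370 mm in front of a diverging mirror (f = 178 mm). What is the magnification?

m = +0.115

For a diverging mirror, f = -178 mm.
1/d_i = 1/f − 1/d_o = 1/(-178.0) − 1/(1370) = -0.006348, so d_i = -157.5 mm.
m = −d_i/d_o = −(-157.5)/(1370) = +0.115.
The image is virtual, upright and reduced, behind the mirror.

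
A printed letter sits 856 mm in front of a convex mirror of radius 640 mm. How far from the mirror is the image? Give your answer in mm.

f = R/2 = 640/2 = 320.0 mm; for a convex mirror, f = -320.0 mm.
Mirror equation: 1/d_i = 1/f − 1/d_o = 1/(-320.0) − 1/(856) = -0.003125 − 0.001168 = -0.004293, so d_i = -233 mm.
The image is virtual, upright and reduced, behind the mirror.

233 mm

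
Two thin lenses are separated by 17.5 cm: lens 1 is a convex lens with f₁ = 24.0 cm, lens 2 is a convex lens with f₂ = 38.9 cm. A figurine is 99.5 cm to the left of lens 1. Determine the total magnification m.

Lens 1: 1/d_i1 = 1/(24.0) − 1/(99.5) = 0.03162, so d_i1 = 31.63 cm; m₁ = −d_i1/d_o1 = -0.3179.
d_o2 = 17.5 − (31.63) = -14.13 cm (virtual object).
Lens 2: 1/d_i2 = 1/(38.9) − 1/(-14.13) = 0.09648, so d_i2 = 10.37 cm; m₂ = −d_i2/d_o2 = +0.7335.
m = m₁·m₂ = (-0.3179)(+0.7335) = -0.233.

m = -0.233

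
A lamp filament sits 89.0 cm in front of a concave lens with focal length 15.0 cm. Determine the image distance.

12.8 cm

For a concave lens, f = -15.0 cm.
Lens equation: 1/q = 1/f − 1/p = 1/(-15.00) − 1/(89.0) = -0.06667 − 0.01124 = -0.07790, so q = -12.8 cm.
The image is virtual, upright and reduced, on the same side as the object.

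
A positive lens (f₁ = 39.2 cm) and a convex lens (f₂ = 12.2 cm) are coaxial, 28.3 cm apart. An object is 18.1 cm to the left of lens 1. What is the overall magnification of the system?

m = -0.456

Lens 1: 1/d_i1 = 1/(39.2) − 1/(18.1) = -0.02974, so d_i1 = -33.63 cm; m₁ = −d_i1/d_o1 = +1.858.
d_o2 = 28.3 − (-33.63) = 61.93 cm.
Lens 2: 1/d_i2 = 1/(12.2) − 1/(61.93) = 0.06582, so d_i2 = 15.19 cm; m₂ = −d_i2/d_o2 = -0.2453.
m = m₁·m₂ = (+1.858)(-0.2453) = -0.456.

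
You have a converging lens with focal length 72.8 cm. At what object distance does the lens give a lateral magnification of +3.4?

51.4 cm

m = −d_i/d_o ⇒ d_i = −m·d_o.
1/f = 1/d_o + 1/d_i = 1/d_o − 1/(m·d_o) = (1 − 1/m)/d_o, so d_o = f(1 − 1/m) = (72.80)(1 − 1/(+3.4)) = 51.4 cm.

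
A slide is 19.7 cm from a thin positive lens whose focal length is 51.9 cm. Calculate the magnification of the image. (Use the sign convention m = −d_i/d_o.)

m = +1.61

1/d_i = 1/f − 1/d_o = 1/(51.90) − 1/(19.7) = -0.03149, so d_i = -31.75 cm.
m = −d_i/d_o = −(-31.75)/(19.7) = +1.61.
The image is virtual, upright and enlarged, on the same side as the object.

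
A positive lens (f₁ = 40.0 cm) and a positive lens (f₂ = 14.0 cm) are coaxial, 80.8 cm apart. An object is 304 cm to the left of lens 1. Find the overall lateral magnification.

m = +0.102

Lens 1: 1/d_i1 = 1/(40.0) − 1/(304) = 0.02171, so d_i1 = 46.06 cm; m₁ = −d_i1/d_o1 = -0.1515.
d_o2 = 80.8 − (46.06) = 34.74 cm.
Lens 2: 1/d_i2 = 1/(14.0) − 1/(34.74) = 0.04264, so d_i2 = 23.45 cm; m₂ = −d_i2/d_o2 = -0.6750.
m = m₁·m₂ = (-0.1515)(-0.6750) = +0.102.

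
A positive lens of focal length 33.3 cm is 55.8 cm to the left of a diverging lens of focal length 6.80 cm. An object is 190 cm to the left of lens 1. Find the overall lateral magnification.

m = -0.0650

Lens 1: 1/d_i1 = 1/(33.3) − 1/(190) = 0.02477, so d_i1 = 40.38 cm; m₁ = −d_i1/d_o1 = -0.2125.
d_o2 = 55.8 − (40.38) = 15.42 cm.
f₂ = −6.80 cm (diverging).
Lens 2: 1/d_i2 = 1/(-6.80) − 1/(15.42) = -0.2119, so d_i2 = -4.719 cm; m₂ = −d_i2/d_o2 = +0.3060.
m = m₁·m₂ = (-0.2125)(+0.3060) = -0.0650.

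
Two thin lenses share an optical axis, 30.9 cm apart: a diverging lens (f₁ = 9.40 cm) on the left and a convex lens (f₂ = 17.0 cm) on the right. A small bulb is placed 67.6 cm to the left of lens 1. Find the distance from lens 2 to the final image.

30.0 cm

Lens 1 is diverging, so f₁ = −9.40 cm.
Lens 1: 1/d_i1 = 1/f₁ − 1/d_o1 = 1/(-9.40) − 1/(67.6) = -0.1212, so d_i1 = -8.252 cm.
The intermediate image is 8.252 cm to the left of lens 1 (virtual), which is 30.9 − (-8.252) = 39.15 cm to the left of lens 2, so d_o2 = +39.15 cm.
Lens 2: 1/d_i2 = 1/f₂ − 1/d_o2 = 1/(17.0) − 1/(39.15) = 0.03328, so d_i2 = 30.0 cm.
The final image is real, 30.0 cm to the right of lens 2 (overall magnification ≈ -0.094).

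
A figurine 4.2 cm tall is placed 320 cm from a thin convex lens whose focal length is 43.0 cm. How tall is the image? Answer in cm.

0.652 cm

1/d_i = 1/f − 1/d_o = 1/(43.00) − 1/(320) = 0.02013, so d_i = 49.68 cm.
m = −d_i/d_o = -0.1552.
|h_i| = |m|·h_o = 0.1552 × 4.2 = 0.652 cm. The image is real, inverted and reduced, on the far side of the lens.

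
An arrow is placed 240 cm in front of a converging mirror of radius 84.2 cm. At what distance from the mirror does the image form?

51.1 cm

f = R/2 = 84.2/2 = 42.10 cm.
Mirror equation: 1/q = 1/f − 1/p = 1/(42.10) − 1/(240) = 0.02375 − 0.004167 = 0.01959, so q = 51.1 cm.
The image is real, inverted and reduced, in front of the mirror.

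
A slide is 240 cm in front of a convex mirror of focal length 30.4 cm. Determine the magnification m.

m = +0.112

For a convex mirror, f = -30.4 cm.
1/d_i = 1/f − 1/d_o = 1/(-30.40) − 1/(240) = -0.03706, so d_i = -26.98 cm.
m = −d_i/d_o = −(-26.98)/(240) = +0.112.
The image is virtual, upright and reduced, behind the mirror.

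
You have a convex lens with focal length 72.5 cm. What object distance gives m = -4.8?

m = −d_i/d_o ⇒ d_i = −m·d_o.
1/f = 1/d_o + 1/d_i = 1/d_o − 1/(m·d_o) = (1 − 1/m)/d_o, so d_o = f(1 − 1/m) = (72.50)(1 − 1/(-4.8)) = 87.6 cm.

87.6 cm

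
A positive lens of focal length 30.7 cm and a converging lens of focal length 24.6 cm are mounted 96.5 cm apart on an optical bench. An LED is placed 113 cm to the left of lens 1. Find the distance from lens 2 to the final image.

44.9 cm

Lens 1: 1/d_i1 = 1/f₁ − 1/d_o1 = 1/(30.7) − 1/(113) = 0.02372, so d_i1 = 42.15 cm.
The intermediate image is 42.15 cm to the right of lens 1, which is 96.5 − (42.15) = 54.35 cm to the left of lens 2, so d_o2 = +54.35 cm.
Lens 2: 1/d_i2 = 1/f₂ − 1/d_o2 = 1/(24.6) − 1/(54.35) = 0.02225, so d_i2 = 44.9 cm.
The final image is real, 44.9 cm to the right of lens 2 (overall magnification ≈ 0.31).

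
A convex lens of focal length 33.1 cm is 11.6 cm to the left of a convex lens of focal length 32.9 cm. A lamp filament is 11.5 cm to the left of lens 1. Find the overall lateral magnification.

m = +13.7

Lens 1: 1/d_i1 = 1/(33.1) − 1/(11.5) = -0.05675, so d_i1 = -17.62 cm; m₁ = −d_i1/d_o1 = +1.532.
d_o2 = 11.6 − (-17.62) = 29.22 cm.
Lens 2: 1/d_i2 = 1/(32.9) − 1/(29.22) = -0.003828, so d_i2 = -261.2 cm; m₂ = −d_i2/d_o2 = +8.940.
m = m₁·m₂ = (+1.532)(+8.940) = +13.7.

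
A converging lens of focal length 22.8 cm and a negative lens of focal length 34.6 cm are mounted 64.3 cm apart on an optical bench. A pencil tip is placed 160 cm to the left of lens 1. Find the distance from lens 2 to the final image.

18.0 cm

Lens 1: 1/d_i1 = 1/f₁ − 1/d_o1 = 1/(22.8) − 1/(160) = 0.03761, so d_i1 = 26.59 cm.
The intermediate image is 26.59 cm to the right of lens 1, which is 64.3 − (26.59) = 37.71 cm to the left of lens 2, so d_o2 = +37.71 cm.
Lens 2 is diverging, so f₂ = −34.6 cm.
Lens 2: 1/d_i2 = 1/f₂ − 1/d_o2 = 1/(-34.6) − 1/(37.71) = -0.05542, so d_i2 = -18.0 cm.
The final image is virtual, 18.0 cm to the left of lens 2 (overall magnification ≈ -0.080).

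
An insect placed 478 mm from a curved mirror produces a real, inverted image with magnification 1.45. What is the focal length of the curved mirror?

f = 283 mm (concave)

m = −d_i/d_o ⇒ d_i = −m·d_o = −(-1.45)·(478) = 693.1 mm.
1/f = 1/d_o + 1/d_i = 1/(478) + 1/(693.1) = 0.003535, so f = 283 mm.
Since f is positive, the curved mirror is concave.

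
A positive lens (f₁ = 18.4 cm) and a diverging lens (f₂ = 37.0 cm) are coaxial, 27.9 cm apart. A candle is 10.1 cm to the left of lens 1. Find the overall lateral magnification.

m = +0.940

Lens 1: 1/d_i1 = 1/(18.4) − 1/(10.1) = -0.04466, so d_i1 = -22.39 cm; m₁ = −d_i1/d_o1 = +2.217.
d_o2 = 27.9 − (-22.39) = 50.29 cm.
f₂ = −37.0 cm (diverging).
Lens 2: 1/d_i2 = 1/(-37.0) − 1/(50.29) = -0.04691, so d_i2 = -21.32 cm; m₂ = −d_i2/d_o2 = +0.4239.
m = m₁·m₂ = (+2.217)(+0.4239) = +0.940.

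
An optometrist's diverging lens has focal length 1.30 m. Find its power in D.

For a diverging lens, f = −1.30 m.
P = 1/f = 1/(-1.30 m) = -0.769 D.

P = -0.769 D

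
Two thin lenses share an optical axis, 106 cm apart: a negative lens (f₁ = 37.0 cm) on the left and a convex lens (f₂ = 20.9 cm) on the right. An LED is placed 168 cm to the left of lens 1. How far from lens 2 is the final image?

Lens 1 is diverging, so f₁ = −37.0 cm.
Lens 1: 1/d_i1 = 1/f₁ − 1/d_o1 = 1/(-37.0) − 1/(168) = -0.03298, so d_i1 = -30.32 cm.
The intermediate image is 30.32 cm to the left of lens 1 (virtual), which is 106 − (-30.32) = 136.3 cm to the left of lens 2, so d_o2 = +136.3 cm.
Lens 2: 1/d_i2 = 1/f₂ − 1/d_o2 = 1/(20.9) − 1/(136.3) = 0.04051, so d_i2 = 24.7 cm.
The final image is real, 24.7 cm to the right of lens 2 (overall magnification ≈ -0.033).

24.7 cm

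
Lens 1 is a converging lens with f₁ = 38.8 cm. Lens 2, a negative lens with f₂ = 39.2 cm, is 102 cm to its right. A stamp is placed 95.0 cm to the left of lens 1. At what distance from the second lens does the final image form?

Lens 1: 1/d_i1 = 1/f₁ − 1/d_o1 = 1/(38.8) − 1/(95.0) = 0.01525, so d_i1 = 65.59 cm.
The intermediate image is 65.59 cm to the right of lens 1, which is 102 − (65.59) = 36.41 cm to the left of lens 2, so d_o2 = +36.41 cm.
Lens 2 is diverging, so f₂ = −39.2 cm.
Lens 2: 1/d_i2 = 1/f₂ − 1/d_o2 = 1/(-39.2) − 1/(36.41) = -0.05298, so d_i2 = -18.9 cm.
The final image is virtual, 18.9 cm to the left of lens 2 (overall magnification ≈ -0.36).

18.9 cm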